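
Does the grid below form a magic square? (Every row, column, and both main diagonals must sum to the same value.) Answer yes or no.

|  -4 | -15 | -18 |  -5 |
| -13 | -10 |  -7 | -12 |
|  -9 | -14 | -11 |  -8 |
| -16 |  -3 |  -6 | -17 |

Row 1: -4 + (-15) + (-18) + (-5) = -42.
Row 2: -13 + (-10) + (-7) + (-12) = -42.
Row 3: -9 + (-14) + (-11) + (-8) = -42.
Row 4: -16 + (-3) + (-6) + (-17) = -42.
Column 1: -4 + (-13) + (-9) + (-16) = -42.
Column 2: -15 + (-10) + (-14) + (-3) = -42.
Column 3: -18 + (-7) + (-11) + (-6) = -42.
Column 4: -5 + (-12) + (-8) + (-17) = -42.
Main diagonal: -4 + (-10) + (-11) + (-17) = -42.
Anti-diagonal: -5 + (-7) + (-14) + (-16) = -42.
All lines sum to -42.

Yes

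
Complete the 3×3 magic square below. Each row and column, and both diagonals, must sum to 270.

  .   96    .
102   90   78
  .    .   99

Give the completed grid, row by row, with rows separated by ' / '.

Using column 2: 96 + 90 + ? → (3,2) = 270 − 186 = 84.
Column 3 needs 270; the known cells sum to 177, so (1,3) = 93.
Main diagonal must total 270; the given cells sum to 189, so (1,1) = 81.
The remaining cell in anti-diagonal is (3,1) = 270 − 183 = 87.

81 96 93 / 102 90 78 / 87 84 99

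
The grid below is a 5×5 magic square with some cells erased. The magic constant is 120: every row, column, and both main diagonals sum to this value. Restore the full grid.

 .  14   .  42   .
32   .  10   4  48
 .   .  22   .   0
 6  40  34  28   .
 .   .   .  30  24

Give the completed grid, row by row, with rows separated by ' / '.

20 14 8 42 36 / 32 26 10 4 48 / 44 38 22 16 0 / 6 40 34 28 12 / 18 2 46 30 24

Using row 2: 32 + 10 + 4 + 48 + ? → (2,2) = 120 − 94 = 26.
Using row 4: 6 + 40 + 34 + 28 + ? → (4,5) = 120 − 108 = 12.
Column 4 must total 120; the given cells sum to 104, so (3,4) = 16.
Using column 5: 48 + 0 + 12 + 24 + ? → (1,5) = 120 − 84 = 36.
Main diagonal: 26 + 22 + 28 + 24 + ? = 120, so (1,1) = 20.
Anti-diagonal: 36 + 4 + 22 + 40 + ? = 120, so (5,1) = 18.
The remaining cell in row 1 is (1,3) = 120 − 112 = 8.
Using column 1: 20 + 32 + 6 + 18 + ? → (3,1) = 120 − 76 = 44.
Column 3: 8 + 10 + 22 + 34 + ? = 120, so (5,3) = 46.
The remaining cell in row 3 is (3,2) = 120 − 82 = 38.
Row 5: 18 + 46 + 30 + 24 + ? = 120, so (5,2) = 2.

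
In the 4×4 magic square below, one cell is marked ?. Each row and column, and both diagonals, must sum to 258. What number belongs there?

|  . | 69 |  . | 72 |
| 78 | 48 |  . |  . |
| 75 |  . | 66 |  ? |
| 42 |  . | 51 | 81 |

60

The remaining cell in row 4 is (4,2) = 258 − 174 = 84.
From column 1, 258 − (78 + 75 + 42) gives (1,1) = 63.
The remaining cell in column 2 is (3,2) = 258 − 201 = 57.
The remaining cell in anti-diagonal is (2,3) = 258 − 171 = 87.
Row 1: 63 + 69 + 72 + ? = 258, so (1,3) = 54.
Row 2 must total 258; the given cells sum to 213, so (2,4) = 45.
From row 3, 258 − (75 + 57 + 66) gives (3,4) = 60.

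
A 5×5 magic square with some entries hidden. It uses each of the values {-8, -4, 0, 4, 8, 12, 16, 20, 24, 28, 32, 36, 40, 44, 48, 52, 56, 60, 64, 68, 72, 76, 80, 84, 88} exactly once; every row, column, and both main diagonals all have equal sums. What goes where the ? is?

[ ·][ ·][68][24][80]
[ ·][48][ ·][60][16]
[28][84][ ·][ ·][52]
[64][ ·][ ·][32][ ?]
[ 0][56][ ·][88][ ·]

The 25 entries sum to 1000, so each line sums to 1000/5 = 200.
Column 4: 24 + 60 + 32 + 88 + ? = 200, so (3,4) = -4.
Row 3 needs 200; the known cells sum to 160, so (3,3) = 40.
Anti-diagonal must total 200; the given cells sum to 180, so (4,2) = 20.
The remaining cell in column 2 is (1,2) = 200 − 208 = -8.
The remaining cell in row 1 is (1,1) = 200 − 164 = 36.
Column 1: 36 + 28 + 64 + 0 + ? = 200, so (2,1) = 72.
Main diagonal: 36 + 48 + 40 + 32 + ? = 200, so (5,5) = 44.
Row 2 must total 200; the given cells sum to 196, so (2,3) = 4.
Row 5 must total 200; the given cells sum to 188, so (5,3) = 12.
Column 3: 68 + 4 + 40 + 12 + ? = 200, so (4,3) = 76.
The remaining cell in column 5 is (4,5) = 200 − 192 = 8.

8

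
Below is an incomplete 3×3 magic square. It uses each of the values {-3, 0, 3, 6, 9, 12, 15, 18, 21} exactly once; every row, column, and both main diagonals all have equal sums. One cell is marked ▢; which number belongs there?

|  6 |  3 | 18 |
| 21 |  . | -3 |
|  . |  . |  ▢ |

The 9 entries sum to 81, so each line sums to 81/3 = 27.
Row 2 needs 27; the known cells sum to 18, so (2,2) = 9.
Column 1 must total 27; the given cells sum to 27, so (3,1) = 0.
Using column 2: 3 + 9 + ? → (3,2) = 27 − 12 = 15.
The remaining cell in column 3 is (3,3) = 27 − 15 = 12.

12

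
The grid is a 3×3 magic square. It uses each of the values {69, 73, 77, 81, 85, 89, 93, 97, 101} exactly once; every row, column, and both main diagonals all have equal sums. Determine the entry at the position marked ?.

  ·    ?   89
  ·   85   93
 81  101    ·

69

The 9 entries sum to 765, so each line sums to 765/3 = 255.
Row 2 needs 255; the known cells sum to 178, so (2,1) = 77.
Row 3 must total 255; the given cells sum to 182, so (3,3) = 73.
Column 1 needs 255; the known cells sum to 158, so (1,1) = 97.
Column 2 must total 255; the given cells sum to 186, so (1,2) = 69.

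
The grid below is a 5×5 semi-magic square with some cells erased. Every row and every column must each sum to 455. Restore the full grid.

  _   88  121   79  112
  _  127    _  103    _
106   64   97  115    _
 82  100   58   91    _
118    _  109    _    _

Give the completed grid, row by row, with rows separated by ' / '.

From row 1, 455 − (88 + 121 + 79 + 112) gives (1,1) = 55.
Row 3 needs 455; the known cells sum to 382, so (3,5) = 73.
Row 4 must total 455; the given cells sum to 331, so (4,5) = 124.
Using column 1: 55 + 106 + 82 + 118 + ? → (2,1) = 455 − 361 = 94.
Column 2: 88 + 127 + 64 + 100 + ? = 455, so (5,2) = 76.
From column 3, 455 − (121 + 97 + 58 + 109) gives (2,3) = 70.
Column 4 must total 455; the given cells sum to 388, so (5,4) = 67.
Row 2 must total 455; the given cells sum to 394, so (2,5) = 61.
Row 5 must total 455; the given cells sum to 370, so (5,5) = 85.

55 88 121 79 112 / 94 127 70 103 61 / 106 64 97 115 73 / 82 100 58 91 124 / 118 76 109 67 85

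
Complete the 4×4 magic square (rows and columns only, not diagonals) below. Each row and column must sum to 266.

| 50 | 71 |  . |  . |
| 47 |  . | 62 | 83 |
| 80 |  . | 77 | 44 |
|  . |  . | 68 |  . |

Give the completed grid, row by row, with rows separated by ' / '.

50 71 59 86 / 47 74 62 83 / 80 65 77 44 / 89 56 68 53

The remaining cell in row 2 is (2,2) = 266 − 192 = 74.
The remaining cell in row 3 is (3,2) = 266 − 201 = 65.
Using column 1: 50 + 47 + 80 + ? → (4,1) = 266 − 177 = 89.
From column 2, 266 − (71 + 74 + 65) gives (4,2) = 56.
Column 3 must total 266; the given cells sum to 207, so (1,3) = 59.
Using row 1: 50 + 71 + 59 + ? → (1,4) = 266 − 180 = 86.
Row 4 must total 266; the given cells sum to 213, so (4,4) = 53.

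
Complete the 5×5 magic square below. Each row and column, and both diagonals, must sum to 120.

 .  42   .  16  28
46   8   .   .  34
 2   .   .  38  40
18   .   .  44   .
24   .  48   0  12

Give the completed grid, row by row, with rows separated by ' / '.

30 42 4 16 28 / 46 8 10 22 34 / 2 14 26 38 40 / 18 20 32 44 6 / 24 36 48 0 12

Row 5 needs 120; the known cells sum to 84, so (5,2) = 36.
Column 1 needs 120; the known cells sum to 90, so (1,1) = 30.
Column 4 needs 120; the known cells sum to 98, so (2,4) = 22.
From column 5, 120 − (28 + 34 + 40 + 12) gives (4,5) = 6.
Main diagonal: 30 + 8 + 44 + 12 + ? = 120, so (3,3) = 26.
Anti-diagonal: 28 + 22 + 26 + 24 + ? = 120, so (4,2) = 20.
Using row 1: 30 + 42 + 16 + 28 + ? → (1,3) = 120 − 116 = 4.
The remaining cell in row 2 is (2,3) = 120 − 110 = 10.
Row 3 needs 120; the known cells sum to 106, so (3,2) = 14.
Row 4: 18 + 20 + 44 + 6 + ? = 120, so (4,3) = 32.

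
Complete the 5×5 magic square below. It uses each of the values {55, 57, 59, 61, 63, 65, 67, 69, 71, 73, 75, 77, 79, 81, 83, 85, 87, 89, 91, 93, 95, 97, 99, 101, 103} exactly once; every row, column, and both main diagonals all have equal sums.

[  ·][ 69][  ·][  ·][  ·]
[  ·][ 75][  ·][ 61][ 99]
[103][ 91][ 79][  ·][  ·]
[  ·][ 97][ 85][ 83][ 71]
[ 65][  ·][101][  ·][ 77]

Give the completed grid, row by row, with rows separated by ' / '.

The 25 entries sum to 1975, so each line sums to 1975/5 = 395.
Row 4: 97 + 85 + 83 + 71 + ? = 395, so (4,1) = 59.
Column 2: 69 + 75 + 91 + 97 + ? = 395, so (5,2) = 63.
Main diagonal needs 395; the known cells sum to 314, so (1,1) = 81.
Using anti-diagonal: 61 + 79 + 97 + 65 + ? → (1,5) = 395 − 302 = 93.
Row 5: 65 + 63 + 101 + 77 + ? = 395, so (5,4) = 89.
Column 1 must total 395; the given cells sum to 308, so (2,1) = 87.
The remaining cell in column 5 is (3,5) = 395 − 340 = 55.
Row 2 needs 395; the known cells sum to 322, so (2,3) = 73.
Row 3 must total 395; the given cells sum to 328, so (3,4) = 67.
Column 3: 73 + 79 + 85 + 101 + ? = 395, so (1,3) = 57.
The remaining cell in column 4 is (1,4) = 395 − 300 = 95.

81 69 57 95 93 / 87 75 73 61 99 / 103 91 79 67 55 / 59 97 85 83 71 / 65 63 101 89 77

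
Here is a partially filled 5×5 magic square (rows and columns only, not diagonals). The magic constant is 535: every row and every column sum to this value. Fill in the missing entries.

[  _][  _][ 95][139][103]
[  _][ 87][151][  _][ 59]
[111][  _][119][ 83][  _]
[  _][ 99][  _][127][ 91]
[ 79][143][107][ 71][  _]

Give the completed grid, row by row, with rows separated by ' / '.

Using row 5: 79 + 143 + 107 + 71 + ? → (5,5) = 535 − 400 = 135.
The remaining cell in column 3 is (4,3) = 535 − 472 = 63.
From column 4, 535 − (139 + 83 + 127 + 71) gives (2,4) = 115.
From column 5, 535 − (103 + 59 + 91 + 135) gives (3,5) = 147.
The remaining cell in row 2 is (2,1) = 535 − 412 = 123.
Row 3 must total 535; the given cells sum to 460, so (3,2) = 75.
Using row 4: 99 + 63 + 127 + 91 + ? → (4,1) = 535 − 380 = 155.
The remaining cell in column 1 is (1,1) = 535 − 468 = 67.
Column 2 needs 535; the known cells sum to 404, so (1,2) = 131.

67 131 95 139 103 / 123 87 151 115 59 / 111 75 119 83 147 / 155 99 63 127 91 / 79 143 107 71 135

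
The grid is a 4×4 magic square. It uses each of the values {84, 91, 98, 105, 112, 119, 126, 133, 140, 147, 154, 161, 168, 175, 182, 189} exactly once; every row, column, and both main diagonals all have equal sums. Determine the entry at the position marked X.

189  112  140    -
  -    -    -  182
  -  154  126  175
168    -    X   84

The 16 entries sum to 2184, so each line sums to 2184/4 = 546.
Row 1: 189 + 112 + 140 + ? = 546, so (1,4) = 105.
From row 3, 546 − (154 + 126 + 175) gives (3,1) = 91.
Column 1 must total 546; the given cells sum to 448, so (2,1) = 98.
Main diagonal: 189 + 126 + 84 + ? = 546, so (2,2) = 147.
Anti-diagonal needs 546; the known cells sum to 427, so (2,3) = 119.
Column 2 must total 546; the given cells sum to 413, so (4,2) = 133.
From column 3, 546 − (140 + 119 + 126) gives (4,3) = 161.

161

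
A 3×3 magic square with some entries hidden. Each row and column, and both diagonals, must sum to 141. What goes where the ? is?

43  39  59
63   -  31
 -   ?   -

55

The remaining cell in row 2 is (2,2) = 141 − 94 = 47.
Using column 1: 43 + 63 + ? → (3,1) = 141 − 106 = 35.
The remaining cell in column 2 is (3,2) = 141 − 86 = 55.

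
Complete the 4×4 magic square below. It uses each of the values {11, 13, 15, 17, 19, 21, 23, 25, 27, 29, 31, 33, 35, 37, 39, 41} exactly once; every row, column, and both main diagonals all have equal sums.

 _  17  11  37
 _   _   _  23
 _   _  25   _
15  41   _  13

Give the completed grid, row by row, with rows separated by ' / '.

39 17 11 37 / 21 27 33 23 / 29 19 25 31 / 15 41 35 13

The 16 entries sum to 416, so each line sums to 416/4 = 104.
The remaining cell in row 1 is (1,1) = 104 − 65 = 39.
The remaining cell in row 4 is (4,3) = 104 − 69 = 35.
Column 3 must total 104; the given cells sum to 71, so (2,3) = 33.
Column 4: 37 + 23 + 13 + ? = 104, so (3,4) = 31.
Main diagonal needs 104; the known cells sum to 77, so (2,2) = 27.
From anti-diagonal, 104 − (37 + 33 + 15) gives (3,2) = 19.
Row 2 needs 104; the known cells sum to 83, so (2,1) = 21.
Using row 3: 19 + 25 + 31 + ? → (3,1) = 104 − 75 = 29.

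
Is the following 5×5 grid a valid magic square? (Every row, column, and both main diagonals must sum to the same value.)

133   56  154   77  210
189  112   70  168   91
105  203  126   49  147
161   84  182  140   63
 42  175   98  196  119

Yes

Row 1: 133 + 56 + 154 + 77 + 210 = 630.
Row 2: 189 + 112 + 70 + 168 + 91 = 630.
Row 3: 105 + 203 + 126 + 49 + 147 = 630.
Row 4: 161 + 84 + 182 + 140 + 63 = 630.
Row 5: 42 + 175 + 98 + 196 + 119 = 630.
Column 1: 133 + 189 + 105 + 161 + 42 = 630.
Column 2: 56 + 112 + 203 + 84 + 175 = 630.
Column 3: 154 + 70 + 126 + 182 + 98 = 630.
Column 4: 77 + 168 + 49 + 140 + 196 = 630.
Column 5: 210 + 91 + 147 + 63 + 119 = 630.
Main diagonal: 133 + 112 + 126 + 140 + 119 = 630.
Anti-diagonal: 210 + 168 + 126 + 84 + 42 = 630.
All lines sum to 630.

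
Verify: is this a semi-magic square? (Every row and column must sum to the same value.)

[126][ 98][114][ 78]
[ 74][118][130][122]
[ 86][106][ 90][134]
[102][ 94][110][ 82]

Row 1: 126 + 98 + 114 + 78 = 416.
Row 2: 74 + 118 + 130 + 122 = 444.
Row 3: 86 + 106 + 90 + 134 = 416.
Row 4: 102 + 94 + 110 + 82 = 388.
Column 1: 126 + 74 + 86 + 102 = 388.
Column 2: 98 + 118 + 106 + 94 = 416.
Column 3: 114 + 130 + 90 + 110 = 444.
Column 4: 78 + 122 + 134 + 82 = 416.

No — row 4 sums to 388 but column 2 sums to 416.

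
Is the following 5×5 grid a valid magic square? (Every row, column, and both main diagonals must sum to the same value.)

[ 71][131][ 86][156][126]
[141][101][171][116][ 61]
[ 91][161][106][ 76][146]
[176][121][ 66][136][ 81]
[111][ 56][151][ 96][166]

No — column 1 sums to 590 but row 3 sums to 580.

Row 1: 71 + 131 + 86 + 156 + 126 = 570.
Row 2: 141 + 101 + 171 + 116 + 61 = 590.
Row 3: 91 + 161 + 106 + 76 + 146 = 580.
Row 4: 176 + 121 + 66 + 136 + 81 = 580.
Row 5: 111 + 56 + 151 + 96 + 166 = 580.
Column 1: 71 + 141 + 91 + 176 + 111 = 590.
Column 2: 131 + 101 + 161 + 121 + 56 = 570.
Column 3: 86 + 171 + 106 + 66 + 151 = 580.
Column 4: 156 + 116 + 76 + 136 + 96 = 580.
Column 5: 126 + 61 + 146 + 81 + 166 = 580.
Main diagonal: 71 + 101 + 106 + 136 + 166 = 580.
Anti-diagonal: 126 + 116 + 106 + 121 + 111 = 580.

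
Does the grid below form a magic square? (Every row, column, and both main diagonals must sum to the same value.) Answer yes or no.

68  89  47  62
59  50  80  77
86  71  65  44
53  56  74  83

Row 1: 68 + 89 + 47 + 62 = 266.
Row 2: 59 + 50 + 80 + 77 = 266.
Row 3: 86 + 71 + 65 + 44 = 266.
Row 4: 53 + 56 + 74 + 83 = 266.
Column 1: 68 + 59 + 86 + 53 = 266.
Column 2: 89 + 50 + 71 + 56 = 266.
Column 3: 47 + 80 + 65 + 74 = 266.
Column 4: 62 + 77 + 44 + 83 = 266.
Main diagonal: 68 + 50 + 65 + 83 = 266.
Anti-diagonal: 62 + 80 + 71 + 53 = 266.
All lines sum to 266.

Yes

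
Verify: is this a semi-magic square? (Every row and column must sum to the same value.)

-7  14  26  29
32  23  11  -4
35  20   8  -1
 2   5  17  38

Yes

Row 1: -7 + 14 + 26 + 29 = 62.
Row 2: 32 + 23 + 11 + (-4) = 62.
Row 3: 35 + 20 + 8 + (-1) = 62.
Row 4: 2 + 5 + 17 + 38 = 62.
Column 1: -7 + 32 + 35 + 2 = 62.
Column 2: 14 + 23 + 20 + 5 = 62.
Column 3: 26 + 11 + 8 + 17 = 62.
Column 4: 29 + (-4) + (-1) + 38 = 62.
All lines sum to 62.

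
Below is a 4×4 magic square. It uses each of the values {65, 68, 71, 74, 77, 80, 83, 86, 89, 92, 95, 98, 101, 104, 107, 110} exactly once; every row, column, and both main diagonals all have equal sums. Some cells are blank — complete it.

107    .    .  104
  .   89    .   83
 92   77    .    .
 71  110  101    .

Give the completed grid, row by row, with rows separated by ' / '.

The 16 entries sum to 1400, so each line sums to 1400/4 = 350.
Row 4 needs 350; the known cells sum to 282, so (4,4) = 68.
The remaining cell in column 1 is (2,1) = 350 − 270 = 80.
Column 2 must total 350; the given cells sum to 276, so (1,2) = 74.
Column 4 needs 350; the known cells sum to 255, so (3,4) = 95.
The remaining cell in main diagonal is (3,3) = 350 − 264 = 86.
From anti-diagonal, 350 − (104 + 77 + 71) gives (2,3) = 98.
Row 1 needs 350; the known cells sum to 285, so (1,3) = 65.

107 74 65 104 / 80 89 98 83 / 92 77 86 95 / 71 110 101 68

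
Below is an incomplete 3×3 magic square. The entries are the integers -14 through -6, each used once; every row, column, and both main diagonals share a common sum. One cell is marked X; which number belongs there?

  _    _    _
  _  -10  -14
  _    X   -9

The entries are -14 through -6, which sum to -90, so each line sums to -90/3 = -30.
Using row 2: -10 + (-14) + ? → (2,1) = -30 − (-24) = -6.
Column 3: -14 + (-9) + ? = -30, so (1,3) = -7.
The remaining cell in main diagonal is (1,1) = -30 − (-19) = -11.
From anti-diagonal, -30 − (-7 + (-10)) gives (3,1) = -13.
Row 1 needs -30; the known cells sum to -18, so (1,2) = -12.
From row 3, -30 − (-13 + (-9)) gives (3,2) = -8.

-8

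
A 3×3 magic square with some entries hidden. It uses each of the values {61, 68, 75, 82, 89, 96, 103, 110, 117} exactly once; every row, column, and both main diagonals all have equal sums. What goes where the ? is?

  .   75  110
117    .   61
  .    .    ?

The 9 entries sum to 801, so each line sums to 801/3 = 267.
From row 1, 267 − (75 + 110) gives (1,1) = 82.
The remaining cell in row 2 is (2,2) = 267 − 178 = 89.
Using column 1: 82 + 117 + ? → (3,1) = 267 − 199 = 68.
The remaining cell in column 2 is (3,2) = 267 − 164 = 103.
Column 3 needs 267; the known cells sum to 171, so (3,3) = 96.

96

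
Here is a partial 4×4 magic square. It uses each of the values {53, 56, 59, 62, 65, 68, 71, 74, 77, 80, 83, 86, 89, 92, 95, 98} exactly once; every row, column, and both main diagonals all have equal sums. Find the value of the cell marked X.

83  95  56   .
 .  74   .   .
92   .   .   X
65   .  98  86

71

The 16 entries sum to 1208, so each line sums to 1208/4 = 302.
Using row 1: 83 + 95 + 56 + ? → (1,4) = 302 − 234 = 68.
From row 4, 302 − (65 + 98 + 86) gives (4,2) = 53.
Column 1 must total 302; the given cells sum to 240, so (2,1) = 62.
From column 2, 302 − (95 + 74 + 53) gives (3,2) = 80.
From main diagonal, 302 − (83 + 74 + 86) gives (3,3) = 59.
Anti-diagonal: 68 + 80 + 65 + ? = 302, so (2,3) = 89.
Row 2 must total 302; the given cells sum to 225, so (2,4) = 77.
From row 3, 302 − (92 + 80 + 59) gives (3,4) = 71.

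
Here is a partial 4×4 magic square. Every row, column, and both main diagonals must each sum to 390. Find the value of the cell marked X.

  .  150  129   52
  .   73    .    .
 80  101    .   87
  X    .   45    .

The remaining cell in row 1 is (1,1) = 390 − 331 = 59.
Using row 3: 80 + 101 + 87 + ? → (3,3) = 390 − 268 = 122.
Column 2 needs 390; the known cells sum to 324, so (4,2) = 66.
From column 3, 390 − (129 + 122 + 45) gives (2,3) = 94.
Main diagonal must total 390; the given cells sum to 254, so (4,4) = 136.
Anti-diagonal: 52 + 94 + 101 + ? = 390, so (4,1) = 143.

143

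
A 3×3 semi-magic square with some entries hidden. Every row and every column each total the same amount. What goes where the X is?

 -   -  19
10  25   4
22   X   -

1

Row 2 is complete and sums to 39; that is the magic constant.
Column 1 needs 39; the known cells sum to 32, so (1,1) = 7.
Using column 3: 19 + 4 + ? → (3,3) = 39 − 23 = 16.
Row 1: 7 + 19 + ? = 39, so (1,2) = 13.
Row 3: 22 + 16 + ? = 39, so (3,2) = 1.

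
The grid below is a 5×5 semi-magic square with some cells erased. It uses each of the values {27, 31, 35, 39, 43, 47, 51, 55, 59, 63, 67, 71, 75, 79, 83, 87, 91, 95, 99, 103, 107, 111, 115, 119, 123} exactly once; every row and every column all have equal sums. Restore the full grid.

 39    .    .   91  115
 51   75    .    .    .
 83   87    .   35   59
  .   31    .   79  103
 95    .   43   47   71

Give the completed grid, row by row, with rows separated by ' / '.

39 63 67 91 115 / 51 75 99 123 27 / 83 87 111 35 59 / 107 31 55 79 103 / 95 119 43 47 71

The 25 entries sum to 1875, so each line sums to 1875/5 = 375.
The remaining cell in row 3 is (3,3) = 375 − 264 = 111.
Using row 5: 95 + 43 + 47 + 71 + ? → (5,2) = 375 − 256 = 119.
Column 1 must total 375; the given cells sum to 268, so (4,1) = 107.
Column 2 needs 375; the known cells sum to 312, so (1,2) = 63.
Column 4: 91 + 35 + 79 + 47 + ? = 375, so (2,4) = 123.
From column 5, 375 − (115 + 59 + 103 + 71) gives (2,5) = 27.
Row 1: 39 + 63 + 91 + 115 + ? = 375, so (1,3) = 67.
Row 2: 51 + 75 + 123 + 27 + ? = 375, so (2,3) = 99.
Using row 4: 107 + 31 + 79 + 103 + ? → (4,3) = 375 − 320 = 55.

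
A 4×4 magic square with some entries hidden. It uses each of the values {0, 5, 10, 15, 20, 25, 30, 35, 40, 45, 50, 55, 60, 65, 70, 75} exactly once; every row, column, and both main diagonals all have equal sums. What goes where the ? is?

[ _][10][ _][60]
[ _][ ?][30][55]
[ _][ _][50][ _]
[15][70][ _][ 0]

The 16 entries sum to 600, so each line sums to 600/4 = 150.
Using row 4: 15 + 70 + 0 + ? → (4,3) = 150 − 85 = 65.
Using column 3: 30 + 50 + 65 + ? → (1,3) = 150 − 145 = 5.
Column 4: 60 + 55 + 0 + ? = 150, so (3,4) = 35.
The remaining cell in anti-diagonal is (3,2) = 150 − 105 = 45.
Using row 1: 10 + 5 + 60 + ? → (1,1) = 150 − 75 = 75.
Row 3: 45 + 50 + 35 + ? = 150, so (3,1) = 20.
Column 1 must total 150; the given cells sum to 110, so (2,1) = 40.
From column 2, 150 − (10 + 45 + 70) gives (2,2) = 25.

25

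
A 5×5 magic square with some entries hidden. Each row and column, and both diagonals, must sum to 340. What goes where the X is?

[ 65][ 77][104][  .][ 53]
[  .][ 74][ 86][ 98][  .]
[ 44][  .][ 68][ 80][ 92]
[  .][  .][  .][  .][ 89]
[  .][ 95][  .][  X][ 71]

59

Using row 1: 65 + 77 + 104 + 53 + ? → (1,4) = 340 − 299 = 41.
Row 3 must total 340; the given cells sum to 284, so (3,2) = 56.
Column 2 needs 340; the known cells sum to 302, so (4,2) = 38.
Column 5 must total 340; the given cells sum to 305, so (2,5) = 35.
Main diagonal must total 340; the given cells sum to 278, so (4,4) = 62.
From anti-diagonal, 340 − (53 + 98 + 68 + 38) gives (5,1) = 83.
Row 2: 74 + 86 + 98 + 35 + ? = 340, so (2,1) = 47.
Column 1 must total 340; the given cells sum to 239, so (4,1) = 101.
Column 4 must total 340; the given cells sum to 281, so (5,4) = 59.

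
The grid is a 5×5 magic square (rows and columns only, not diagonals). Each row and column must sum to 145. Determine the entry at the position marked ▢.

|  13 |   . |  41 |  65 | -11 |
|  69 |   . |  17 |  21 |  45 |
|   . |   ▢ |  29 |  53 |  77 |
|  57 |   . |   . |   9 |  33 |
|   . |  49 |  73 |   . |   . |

5

Using row 1: 13 + 41 + 65 + (-11) + ? → (1,2) = 145 − 108 = 37.
Row 2 needs 145; the known cells sum to 152, so (2,2) = -7.
The remaining cell in column 3 is (4,3) = 145 − 160 = -15.
Column 4: 65 + 21 + 53 + 9 + ? = 145, so (5,4) = -3.
Using column 5: -11 + 45 + 77 + 33 + ? → (5,5) = 145 − 144 = 1.
From row 4, 145 − (57 + (-15) + 9 + 33) gives (4,2) = 61.
Row 5: 49 + 73 + (-3) + 1 + ? = 145, so (5,1) = 25.
From column 1, 145 − (13 + 69 + 57 + 25) gives (3,1) = -19.
Column 2 needs 145; the known cells sum to 140, so (3,2) = 5.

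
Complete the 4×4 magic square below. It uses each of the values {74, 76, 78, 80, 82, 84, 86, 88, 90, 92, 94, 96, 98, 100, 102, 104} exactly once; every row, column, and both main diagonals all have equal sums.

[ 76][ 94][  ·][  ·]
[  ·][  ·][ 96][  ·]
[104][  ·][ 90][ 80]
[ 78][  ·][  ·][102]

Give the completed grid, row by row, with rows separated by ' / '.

The 16 entries sum to 1424, so each line sums to 1424/4 = 356.
The remaining cell in row 3 is (3,2) = 356 − 274 = 82.
The remaining cell in column 1 is (2,1) = 356 − 258 = 98.
Main diagonal needs 356; the known cells sum to 268, so (2,2) = 88.
Anti-diagonal: 96 + 82 + 78 + ? = 356, so (1,4) = 100.
Row 1 needs 356; the known cells sum to 270, so (1,3) = 86.
The remaining cell in row 2 is (2,4) = 356 − 282 = 74.
From column 2, 356 − (94 + 88 + 82) gives (4,2) = 92.
Column 3: 86 + 96 + 90 + ? = 356, so (4,3) = 84.

76 94 86 100 / 98 88 96 74 / 104 82 90 80 / 78 92 84 102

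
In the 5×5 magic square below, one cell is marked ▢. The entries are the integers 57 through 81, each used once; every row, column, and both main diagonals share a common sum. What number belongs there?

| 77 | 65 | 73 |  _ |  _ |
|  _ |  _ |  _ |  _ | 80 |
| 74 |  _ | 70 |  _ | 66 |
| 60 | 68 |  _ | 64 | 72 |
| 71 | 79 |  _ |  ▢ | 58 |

The entries are 57 through 81, which sum to 1725, so each line sums to 1725/5 = 345.
Using row 4: 60 + 68 + 64 + 72 + ? → (4,3) = 345 − 264 = 81.
From column 1, 345 − (77 + 74 + 60 + 71) gives (2,1) = 63.
From column 5, 345 − (80 + 66 + 72 + 58) gives (1,5) = 69.
Main diagonal must total 345; the given cells sum to 269, so (2,2) = 76.
The remaining cell in anti-diagonal is (2,4) = 345 − 278 = 67.
From row 1, 345 − (77 + 65 + 73 + 69) gives (1,4) = 61.
Row 2: 63 + 76 + 67 + 80 + ? = 345, so (2,3) = 59.
Column 2 needs 345; the known cells sum to 288, so (3,2) = 57.
Column 3 must total 345; the given cells sum to 283, so (5,3) = 62.
Using row 3: 74 + 57 + 70 + 66 + ? → (3,4) = 345 − 267 = 78.
Row 5 needs 345; the known cells sum to 270, so (5,4) = 75.

75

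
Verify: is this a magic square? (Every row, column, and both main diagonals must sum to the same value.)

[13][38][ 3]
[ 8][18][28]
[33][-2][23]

Yes

Row 1: 13 + 38 + 3 = 54.
Row 2: 8 + 18 + 28 = 54.
Row 3: 33 + (-2) + 23 = 54.
Column 1: 13 + 8 + 33 = 54.
Column 2: 38 + 18 + (-2) = 54.
Column 3: 3 + 28 + 23 = 54.
Main diagonal: 13 + 18 + 23 = 54.
Anti-diagonal: 3 + 18 + 33 = 54.
All lines sum to 54.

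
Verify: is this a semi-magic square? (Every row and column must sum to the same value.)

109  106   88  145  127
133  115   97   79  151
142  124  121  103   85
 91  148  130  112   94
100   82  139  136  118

Yes

Row 1: 109 + 106 + 88 + 145 + 127 = 575.
Row 2: 133 + 115 + 97 + 79 + 151 = 575.
Row 3: 142 + 124 + 121 + 103 + 85 = 575.
Row 4: 91 + 148 + 130 + 112 + 94 = 575.
Row 5: 100 + 82 + 139 + 136 + 118 = 575.
Column 1: 109 + 133 + 142 + 91 + 100 = 575.
Column 2: 106 + 115 + 124 + 148 + 82 = 575.
Column 3: 88 + 97 + 121 + 130 + 139 = 575.
Column 4: 145 + 79 + 103 + 112 + 136 = 575.
Column 5: 127 + 151 + 85 + 94 + 118 = 575.
All lines sum to 575.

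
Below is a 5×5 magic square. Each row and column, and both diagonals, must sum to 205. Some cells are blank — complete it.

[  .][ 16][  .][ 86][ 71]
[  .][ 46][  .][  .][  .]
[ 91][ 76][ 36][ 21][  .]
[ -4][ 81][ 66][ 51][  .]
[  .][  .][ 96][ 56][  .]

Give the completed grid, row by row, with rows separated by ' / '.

31 16 1 86 71 / 61 46 6 -9 101 / 91 76 36 21 -19 / -4 81 66 51 11 / 26 -14 96 56 41

From row 3, 205 − (91 + 76 + 36 + 21) gives (3,5) = -19.
Row 4 needs 205; the known cells sum to 194, so (4,5) = 11.
Column 2: 16 + 46 + 76 + 81 + ? = 205, so (5,2) = -14.
Using column 4: 86 + 21 + 51 + 56 + ? → (2,4) = 205 − 214 = -9.
From anti-diagonal, 205 − (71 + (-9) + 36 + 81) gives (5,1) = 26.
From row 5, 205 − (26 + (-14) + 96 + 56) gives (5,5) = 41.
Using column 5: 71 + (-19) + 11 + 41 + ? → (2,5) = 205 − 104 = 101.
Main diagonal needs 205; the known cells sum to 174, so (1,1) = 31.
The remaining cell in row 1 is (1,3) = 205 − 204 = 1.
Column 1: 31 + 91 + (-4) + 26 + ? = 205, so (2,1) = 61.
Column 3 must total 205; the given cells sum to 199, so (2,3) = 6.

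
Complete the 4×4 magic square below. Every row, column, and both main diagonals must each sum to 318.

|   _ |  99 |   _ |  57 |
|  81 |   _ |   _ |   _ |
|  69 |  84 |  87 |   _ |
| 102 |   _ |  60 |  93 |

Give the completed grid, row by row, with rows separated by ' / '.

66 99 96 57 / 81 72 75 90 / 69 84 87 78 / 102 63 60 93

Using row 3: 69 + 84 + 87 + ? → (3,4) = 318 − 240 = 78.
The remaining cell in row 4 is (4,2) = 318 − 255 = 63.
From column 1, 318 − (81 + 69 + 102) gives (1,1) = 66.
Using column 2: 99 + 84 + 63 + ? → (2,2) = 318 − 246 = 72.
Using column 4: 57 + 78 + 93 + ? → (2,4) = 318 − 228 = 90.
From anti-diagonal, 318 − (57 + 84 + 102) gives (2,3) = 75.
Row 1 must total 318; the given cells sum to 222, so (1,3) = 96.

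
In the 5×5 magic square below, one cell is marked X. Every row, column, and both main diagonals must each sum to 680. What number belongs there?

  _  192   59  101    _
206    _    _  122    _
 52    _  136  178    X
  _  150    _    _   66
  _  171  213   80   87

220

Row 5: 171 + 213 + 80 + 87 + ? = 680, so (5,1) = 129.
The remaining cell in column 4 is (4,4) = 680 − 481 = 199.
Using anti-diagonal: 122 + 136 + 150 + 129 + ? → (1,5) = 680 − 537 = 143.
Using row 1: 192 + 59 + 101 + 143 + ? → (1,1) = 680 − 495 = 185.
Column 1 needs 680; the known cells sum to 572, so (4,1) = 108.
Main diagonal: 185 + 136 + 199 + 87 + ? = 680, so (2,2) = 73.
Row 4 needs 680; the known cells sum to 523, so (4,3) = 157.
Using column 2: 192 + 73 + 150 + 171 + ? → (3,2) = 680 − 586 = 94.
Using column 3: 59 + 136 + 157 + 213 + ? → (2,3) = 680 − 565 = 115.
Using row 2: 206 + 73 + 115 + 122 + ? → (2,5) = 680 − 516 = 164.
Row 3 must total 680; the given cells sum to 460, so (3,5) = 220.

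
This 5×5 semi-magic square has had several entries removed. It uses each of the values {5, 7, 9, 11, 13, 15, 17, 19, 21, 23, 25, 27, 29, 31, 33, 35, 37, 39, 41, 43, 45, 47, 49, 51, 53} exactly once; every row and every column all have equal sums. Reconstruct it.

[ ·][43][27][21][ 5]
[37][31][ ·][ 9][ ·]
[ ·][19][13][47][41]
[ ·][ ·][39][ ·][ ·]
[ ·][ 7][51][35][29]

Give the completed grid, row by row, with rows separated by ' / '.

49 43 27 21 5 / 37 31 15 9 53 / 25 19 13 47 41 / 11 45 39 33 17 / 23 7 51 35 29

The 25 entries sum to 725, so each line sums to 725/5 = 145.
Row 1 needs 145; the known cells sum to 96, so (1,1) = 49.
From row 3, 145 − (19 + 13 + 47 + 41) gives (3,1) = 25.
Row 5: 7 + 51 + 35 + 29 + ? = 145, so (5,1) = 23.
From column 1, 145 − (49 + 37 + 25 + 23) gives (4,1) = 11.
Column 2: 43 + 31 + 19 + 7 + ? = 145, so (4,2) = 45.
Column 3 needs 145; the known cells sum to 130, so (2,3) = 15.
Column 4 needs 145; the known cells sum to 112, so (4,4) = 33.
From row 2, 145 − (37 + 31 + 15 + 9) gives (2,5) = 53.
Row 4: 11 + 45 + 39 + 33 + ? = 145, so (4,5) = 17.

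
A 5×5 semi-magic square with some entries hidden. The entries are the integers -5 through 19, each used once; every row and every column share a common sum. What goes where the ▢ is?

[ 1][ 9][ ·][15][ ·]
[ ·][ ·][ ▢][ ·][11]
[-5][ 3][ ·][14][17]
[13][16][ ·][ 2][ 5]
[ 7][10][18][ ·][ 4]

0

The entries are -5 through 19, which sum to 175, so each line sums to 175/5 = 35.
The remaining cell in row 3 is (3,3) = 35 − 29 = 6.
The remaining cell in row 4 is (4,3) = 35 − 36 = -1.
The remaining cell in row 5 is (5,4) = 35 − 39 = -4.
Column 1 needs 35; the known cells sum to 16, so (2,1) = 19.
Column 2 needs 35; the known cells sum to 38, so (2,2) = -3.
The remaining cell in column 4 is (2,4) = 35 − 27 = 8.
The remaining cell in column 5 is (1,5) = 35 − 37 = -2.
From row 1, 35 − (1 + 9 + 15 + (-2)) gives (1,3) = 12.
Row 2: 19 + (-3) + 8 + 11 + ? = 35, so (2,3) = 0.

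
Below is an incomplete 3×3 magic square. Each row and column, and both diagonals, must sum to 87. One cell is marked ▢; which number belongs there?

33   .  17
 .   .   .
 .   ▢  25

The remaining cell in row 1 is (1,2) = 87 − 50 = 37.
From column 3, 87 − (17 + 25) gives (2,3) = 45.
Main diagonal: 33 + 25 + ? = 87, so (2,2) = 29.
Using anti-diagonal: 17 + 29 + ? → (3,1) = 87 − 46 = 41.
Row 2 must total 87; the given cells sum to 74, so (2,1) = 13.
Row 3 must total 87; the given cells sum to 66, so (3,2) = 21.

21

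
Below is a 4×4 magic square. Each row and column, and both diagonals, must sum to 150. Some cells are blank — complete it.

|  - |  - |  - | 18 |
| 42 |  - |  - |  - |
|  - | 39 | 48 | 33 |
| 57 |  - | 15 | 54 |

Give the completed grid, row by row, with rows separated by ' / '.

Using row 3: 39 + 48 + 33 + ? → (3,1) = 150 − 120 = 30.
Row 4 needs 150; the known cells sum to 126, so (4,2) = 24.
Column 1 needs 150; the known cells sum to 129, so (1,1) = 21.
Column 4: 18 + 33 + 54 + ? = 150, so (2,4) = 45.
Main diagonal: 21 + 48 + 54 + ? = 150, so (2,2) = 27.
Anti-diagonal needs 150; the known cells sum to 114, so (2,3) = 36.
Using column 2: 27 + 39 + 24 + ? → (1,2) = 150 − 90 = 60.
Column 3 needs 150; the known cells sum to 99, so (1,3) = 51.

21 60 51 18 / 42 27 36 45 / 30 39 48 33 / 57 24 15 54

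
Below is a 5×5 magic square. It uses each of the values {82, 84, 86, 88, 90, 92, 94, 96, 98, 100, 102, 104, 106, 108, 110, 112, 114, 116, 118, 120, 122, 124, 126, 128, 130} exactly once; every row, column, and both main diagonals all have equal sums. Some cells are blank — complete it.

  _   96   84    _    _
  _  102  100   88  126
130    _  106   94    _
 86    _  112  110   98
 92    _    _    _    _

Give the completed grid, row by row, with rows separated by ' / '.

The 25 entries sum to 2650, so each line sums to 2650/5 = 530.
The remaining cell in row 2 is (2,1) = 530 − 416 = 114.
Using row 4: 86 + 112 + 110 + 98 + ? → (4,2) = 530 − 406 = 124.
Using column 1: 114 + 130 + 86 + 92 + ? → (1,1) = 530 − 422 = 108.
Column 3 needs 530; the known cells sum to 402, so (5,3) = 128.
The remaining cell in main diagonal is (5,5) = 530 − 426 = 104.
Anti-diagonal: 88 + 106 + 124 + 92 + ? = 530, so (1,5) = 120.
Row 1 needs 530; the known cells sum to 408, so (1,4) = 122.
From column 4, 530 − (122 + 88 + 94 + 110) gives (5,4) = 116.
Using column 5: 120 + 126 + 98 + 104 + ? → (3,5) = 530 − 448 = 82.
Using row 3: 130 + 106 + 94 + 82 + ? → (3,2) = 530 − 412 = 118.
Row 5: 92 + 128 + 116 + 104 + ? = 530, so (5,2) = 90.

108 96 84 122 120 / 114 102 100 88 126 / 130 118 106 94 82 / 86 124 112 110 98 / 92 90 128 116 104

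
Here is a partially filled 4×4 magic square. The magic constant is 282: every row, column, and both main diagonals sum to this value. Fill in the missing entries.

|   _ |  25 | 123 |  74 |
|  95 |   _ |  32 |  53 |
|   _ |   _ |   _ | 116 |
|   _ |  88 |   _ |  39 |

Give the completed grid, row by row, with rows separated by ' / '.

60 25 123 74 / 95 102 32 53 / 18 67 81 116 / 109 88 46 39

Row 1 must total 282; the given cells sum to 222, so (1,1) = 60.
Row 2: 95 + 32 + 53 + ? = 282, so (2,2) = 102.
Using column 2: 25 + 102 + 88 + ? → (3,2) = 282 − 215 = 67.
Main diagonal must total 282; the given cells sum to 201, so (3,3) = 81.
Using anti-diagonal: 74 + 32 + 67 + ? → (4,1) = 282 − 173 = 109.
Row 3 needs 282; the known cells sum to 264, so (3,1) = 18.
Row 4 must total 282; the given cells sum to 236, so (4,3) = 46.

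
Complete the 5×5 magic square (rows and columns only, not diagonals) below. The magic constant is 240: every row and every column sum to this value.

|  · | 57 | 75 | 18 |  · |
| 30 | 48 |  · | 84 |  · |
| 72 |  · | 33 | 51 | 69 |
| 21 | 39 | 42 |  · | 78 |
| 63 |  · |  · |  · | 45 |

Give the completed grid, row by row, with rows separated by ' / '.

The remaining cell in row 3 is (3,2) = 240 − 225 = 15.
Row 4 must total 240; the given cells sum to 180, so (4,4) = 60.
Column 1 must total 240; the given cells sum to 186, so (1,1) = 54.
Column 2: 57 + 48 + 15 + 39 + ? = 240, so (5,2) = 81.
Using column 4: 18 + 84 + 51 + 60 + ? → (5,4) = 240 − 213 = 27.
The remaining cell in row 1 is (1,5) = 240 − 204 = 36.
Row 5: 63 + 81 + 27 + 45 + ? = 240, so (5,3) = 24.
The remaining cell in column 3 is (2,3) = 240 − 174 = 66.
From column 5, 240 − (36 + 69 + 78 + 45) gives (2,5) = 12.

54 57 75 18 36 / 30 48 66 84 12 / 72 15 33 51 69 / 21 39 42 60 78 / 63 81 24 27 45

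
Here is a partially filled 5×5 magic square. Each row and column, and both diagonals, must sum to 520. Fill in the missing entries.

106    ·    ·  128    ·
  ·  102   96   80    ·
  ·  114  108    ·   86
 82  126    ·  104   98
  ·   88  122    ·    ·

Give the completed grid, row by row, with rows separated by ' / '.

From row 4, 520 − (82 + 126 + 104 + 98) gives (4,3) = 110.
From column 2, 520 − (102 + 114 + 126 + 88) gives (1,2) = 90.
Column 3 must total 520; the given cells sum to 436, so (1,3) = 84.
From main diagonal, 520 − (106 + 102 + 108 + 104) gives (5,5) = 100.
Using row 1: 106 + 90 + 84 + 128 + ? → (1,5) = 520 − 408 = 112.
Column 5 needs 520; the known cells sum to 396, so (2,5) = 124.
Anti-diagonal needs 520; the known cells sum to 426, so (5,1) = 94.
Row 2 needs 520; the known cells sum to 402, so (2,1) = 118.
Row 5 needs 520; the known cells sum to 404, so (5,4) = 116.
From column 1, 520 − (106 + 118 + 82 + 94) gives (3,1) = 120.
From column 4, 520 − (128 + 80 + 104 + 116) gives (3,4) = 92.

106 90 84 128 112 / 118 102 96 80 124 / 120 114 108 92 86 / 82 126 110 104 98 / 94 88 122 116 100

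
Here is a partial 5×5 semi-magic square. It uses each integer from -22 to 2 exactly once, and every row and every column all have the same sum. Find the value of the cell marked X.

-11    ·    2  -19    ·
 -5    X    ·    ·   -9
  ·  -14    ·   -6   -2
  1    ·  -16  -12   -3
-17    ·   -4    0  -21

-1

The entries are -22 through 2, which sum to -250, so each line sums to -250/5 = -50.
The remaining cell in row 4 is (4,2) = -50 − (-30) = -20.
The remaining cell in row 5 is (5,2) = -50 − (-42) = -8.
From column 1, -50 − (-11 + (-5) + 1 + (-17)) gives (3,1) = -18.
Column 4 needs -50; the known cells sum to -37, so (2,4) = -13.
The remaining cell in column 5 is (1,5) = -50 − (-35) = -15.
From row 1, -50 − (-11 + 2 + (-19) + (-15)) gives (1,2) = -7.
Using row 3: -18 + (-14) + (-6) + (-2) + ? → (3,3) = -50 − (-40) = -10.
From column 2, -50 − (-7 + (-14) + (-20) + (-8)) gives (2,2) = -1.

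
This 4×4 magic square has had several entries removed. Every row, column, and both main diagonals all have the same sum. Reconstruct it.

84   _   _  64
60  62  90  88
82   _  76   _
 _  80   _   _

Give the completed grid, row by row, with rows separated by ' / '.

Row 2 is already complete: 60 + 62 + 90 + 88 = 300, so that is the magic constant.
The remaining cell in column 1 is (4,1) = 300 − 226 = 74.
The remaining cell in main diagonal is (4,4) = 300 − 222 = 78.
Anti-diagonal must total 300; the given cells sum to 228, so (3,2) = 72.
The remaining cell in row 3 is (3,4) = 300 − 230 = 70.
From row 4, 300 − (74 + 80 + 78) gives (4,3) = 68.
From column 2, 300 − (62 + 72 + 80) gives (1,2) = 86.
Column 3: 90 + 76 + 68 + ? = 300, so (1,3) = 66.

84 86 66 64 / 60 62 90 88 / 82 72 76 70 / 74 80 68 78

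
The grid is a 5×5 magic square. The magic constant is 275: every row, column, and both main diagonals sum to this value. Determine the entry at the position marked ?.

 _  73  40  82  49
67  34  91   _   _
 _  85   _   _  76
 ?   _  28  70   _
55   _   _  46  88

79

The remaining cell in row 1 is (1,1) = 275 − 244 = 31.
Main diagonal needs 275; the known cells sum to 223, so (3,3) = 52.
Using column 3: 40 + 91 + 52 + 28 + ? → (5,3) = 275 − 211 = 64.
Row 5: 55 + 64 + 46 + 88 + ? = 275, so (5,2) = 22.
The remaining cell in column 2 is (4,2) = 275 − 214 = 61.
From anti-diagonal, 275 − (49 + 52 + 61 + 55) gives (2,4) = 58.
Row 2 needs 275; the known cells sum to 250, so (2,5) = 25.
Using column 4: 82 + 58 + 70 + 46 + ? → (3,4) = 275 − 256 = 19.
Column 5 needs 275; the known cells sum to 238, so (4,5) = 37.
Row 3: 85 + 52 + 19 + 76 + ? = 275, so (3,1) = 43.
From row 4, 275 − (61 + 28 + 70 + 37) gives (4,1) = 79.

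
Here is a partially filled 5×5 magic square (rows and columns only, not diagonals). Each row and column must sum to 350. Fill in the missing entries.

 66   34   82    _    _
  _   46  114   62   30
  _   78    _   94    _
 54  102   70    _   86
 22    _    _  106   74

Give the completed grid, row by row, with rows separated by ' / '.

From row 2, 350 − (46 + 114 + 62 + 30) gives (2,1) = 98.
Row 4 needs 350; the known cells sum to 312, so (4,4) = 38.
Column 1: 66 + 98 + 54 + 22 + ? = 350, so (3,1) = 110.
Using column 2: 34 + 46 + 78 + 102 + ? → (5,2) = 350 − 260 = 90.
Column 4 needs 350; the known cells sum to 300, so (1,4) = 50.
Using row 1: 66 + 34 + 82 + 50 + ? → (1,5) = 350 − 232 = 118.
Row 5 must total 350; the given cells sum to 292, so (5,3) = 58.
From column 3, 350 − (82 + 114 + 70 + 58) gives (3,3) = 26.
Column 5: 118 + 30 + 86 + 74 + ? = 350, so (3,5) = 42.

66 34 82 50 118 / 98 46 114 62 30 / 110 78 26 94 42 / 54 102 70 38 86 / 22 90 58 106 74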